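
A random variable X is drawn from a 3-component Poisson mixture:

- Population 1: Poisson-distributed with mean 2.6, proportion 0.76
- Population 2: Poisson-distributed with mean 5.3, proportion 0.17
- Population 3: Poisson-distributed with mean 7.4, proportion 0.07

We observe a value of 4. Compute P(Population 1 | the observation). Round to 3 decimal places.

0.764

Posterior ∝ prior × likelihood, so P(k | x) ∝ w_k f_k(x); normalise over all components.
Component likelihoods at x = 4:
  f_1 = e^(−2.6)·2.6^4/4! = 0.141422
  f_2 = e^(−5.3)·5.3^4/4! = 0.164109
  f_3 = e^(−7.4)·7.4^4/4! = 0.0763724
Multiply by the mixture weights:
  w_1·f_1 = 0.76 × 0.141422 = 0.107481
  w_2·f_2 = 0.17 × 0.164109 = 0.0278985
  w_3·f_3 = 0.07 × 0.0763724 = 0.00534607
Denominator: 0.107481 + 0.0278985 + 0.00534607 = 0.140725
P(Population 1 | data) ≈ 0.764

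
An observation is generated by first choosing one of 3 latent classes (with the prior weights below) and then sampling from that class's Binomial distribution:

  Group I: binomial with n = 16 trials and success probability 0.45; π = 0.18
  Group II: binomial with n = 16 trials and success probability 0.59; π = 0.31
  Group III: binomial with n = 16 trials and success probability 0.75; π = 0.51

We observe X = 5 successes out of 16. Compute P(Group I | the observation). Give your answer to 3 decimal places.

0.788

P(component k | x) = π_k·f_k(x) / marginal(x), where marginal(x) = Σ_j π_j·f_j(x).
Evaluate each component's likelihood at the observed value:
  p_I = 0.112288
  p_II = 0.0171856
  p_III = 0.000247132
Weight by the priors:
  π_I·p_I = 0.18 × 0.112288 = 0.0202119
  π_II·p_II = 0.31 × 0.0171856 = 0.00532754
  π_III·p_III = 0.51 × 0.000247132 = 0.000126037
Evidence: 0.0202119 + 0.00532754 + 0.000126037 = 0.0256655
P(Group I | data) ≈ 0.788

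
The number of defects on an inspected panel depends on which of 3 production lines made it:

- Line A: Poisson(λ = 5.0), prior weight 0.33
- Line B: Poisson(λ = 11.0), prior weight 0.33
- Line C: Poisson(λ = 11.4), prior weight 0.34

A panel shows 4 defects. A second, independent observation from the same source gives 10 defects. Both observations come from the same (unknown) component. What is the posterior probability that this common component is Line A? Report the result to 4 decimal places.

0.5973

Posterior ∝ prior × likelihood, so P(k | x) ∝ w_k f_k(x); normalise over all components.
Since both observations come from the same component, the likelihood for component k is f_k(x₁)·f_k(x₂).
  p_A = [0.175467] × [0.0181328] = 0.00318171
  p_B = [0.0101887] × [0.119378] = 0.00121631
  p_C = [0.00787864] × [0.114374] = 0.000901113
Multiply by the mixture weights:
  w_A·p_A = 0.33 × 0.00318171 = 0.00104997
  w_B·p_B = 0.33 × 0.00121631 = 0.000401383
  w_C·p_C = 0.34 × 0.000901113 = 0.000306379
Normaliser: 0.00104997 + 0.000401383 + 0.000306379 = 0.00175773
Responsibility of Line A: 0.00104997 / 0.00175773 ≈ 0.5973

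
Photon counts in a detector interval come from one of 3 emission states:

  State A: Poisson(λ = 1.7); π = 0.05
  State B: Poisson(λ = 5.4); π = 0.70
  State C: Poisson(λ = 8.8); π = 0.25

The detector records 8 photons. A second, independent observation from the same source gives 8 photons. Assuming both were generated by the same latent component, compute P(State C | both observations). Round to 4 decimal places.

P(component k | x) = P(Z=k)·f_k(x) / marginal(x), where marginal(x) = Σ_j P(Z=j)·f_j(x).
Since both observations come from the same component, the likelihood for component k is f_k(x₁)·f_k(x₂).
  p_A = [e^(−1.7)·1.7^8/8! = 0.000316061] × [0.000316061] = 9.98942e-08
  p_B = [e^(−5.4)·5.4^8/8! = 0.0809915] × [0.0809915] = 0.00655962
  p_C = [e^(−8.8)·8.8^8/8! = 0.134446] × [0.134446] = 0.0180759
Multiply by the mixture weights:
  P(Z=A)·p_A = 0.05 × 9.98942e-08 = 4.99471e-09
  P(Z=B)·p_B = 0.70 × 0.00655962 = 0.00459173
  P(Z=C)·p_C = 0.25 × 0.0180759 = 0.00451896
Marginal: 4.99471e-09 + 0.00459173 + 0.00451896 = 0.0091107
P(State C | x₁, x₂) ≈ 0.4960

0.4960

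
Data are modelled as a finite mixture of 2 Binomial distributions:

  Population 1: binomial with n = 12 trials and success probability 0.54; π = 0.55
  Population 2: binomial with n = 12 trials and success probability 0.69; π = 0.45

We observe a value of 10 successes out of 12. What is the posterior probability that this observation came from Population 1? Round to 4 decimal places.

0.1883

By Bayes' theorem, P(k | x) = π_k f_k(x) / Σ_j π_j f_j(x).
Component likelihoods at x = 10 successes out of 12:
  f_1 = 0.029444
  f_2 = 0.155152
Prior × likelihood for each component:
  π_1·f_1 = 0.55 × 0.029444 = 0.0161942
  π_2·f_2 = 0.45 × 0.155152 = 0.0698185
Sum: 0.0161942 + 0.0698185 = 0.0860128
Responsibility of Population 1: 0.0161942 / 0.0860128 ≈ 0.1883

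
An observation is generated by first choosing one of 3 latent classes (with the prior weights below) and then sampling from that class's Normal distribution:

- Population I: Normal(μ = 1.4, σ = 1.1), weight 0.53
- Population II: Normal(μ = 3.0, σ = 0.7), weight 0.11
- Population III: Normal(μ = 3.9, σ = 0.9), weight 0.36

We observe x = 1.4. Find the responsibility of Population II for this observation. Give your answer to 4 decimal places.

0.0230

P(component k | x) = P(Z=k)·f_k(x) / marginal(x), where marginal(x) = Σ_j P(Z=j)·f_j(x).
Normal densities:
  f_I = (1/(1.1·√(2π)))·exp(−(1.4−1.4)²/(2·1.1²)) = 0.362675·exp(-0.00000) = 0.362675
  f_II = (1/(0.7·√(2π)))·exp(−(1.4−3.0)²/(2·0.7²)) = 0.569918·exp(-2.61224) = 0.0418147
  f_III = (1/(0.9·√(2π)))·exp(−(1.4−3.9)²/(2·0.9²)) = 0.443269·exp(-3.85802) = 0.00935726
Multiply by the mixture weights:
  P(Z=I)·f_I = 0.53 × 0.362675 = 0.192218
  P(Z=II)·f_II = 0.11 × 0.0418147 = 0.00459961
  P(Z=III)·f_III = 0.36 × 0.00935726 = 0.00336861
Marginal: 0.192218 + 0.00459961 + 0.00336861 = 0.200186
P(Population II | x) ≈ 0.0230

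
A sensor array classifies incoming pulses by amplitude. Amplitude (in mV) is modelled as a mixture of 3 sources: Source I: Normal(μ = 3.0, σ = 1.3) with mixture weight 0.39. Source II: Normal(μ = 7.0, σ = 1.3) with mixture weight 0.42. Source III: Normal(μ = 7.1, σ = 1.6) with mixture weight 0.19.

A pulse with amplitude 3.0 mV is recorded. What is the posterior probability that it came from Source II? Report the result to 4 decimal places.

0.0092

By Bayes' theorem, P(k | x) = w_k f_k(x) / Σ_j w_j f_j(x).
Evaluate each component's likelihood at the observed value:
  f_I = (1/(1.3·√(2π)))·exp(−(3.0−3.0)²/(2·1.3²)) = 0.306879·exp(-0.00000) = 0.306879
  f_II = (1/(1.3·√(2π)))·exp(−(3.0−7.0)²/(2·1.3²)) = 0.306879·exp(-4.73373) = 0.00269858
  f_III = (1/(1.6·√(2π)))·exp(−(3.0−7.1)²/(2·1.6²)) = 0.249339·exp(-3.28320) = 0.00935218
Unnormalised posteriors:
  w_I·f_I = 0.39 × 0.306879 = 0.119683
  w_II·f_II = 0.42 × 0.00269858 = 0.0011334
  w_III·f_III = 0.19 × 0.00935218 = 0.00177692
Denominator: 0.119683 + 0.0011334 + 0.00177692 = 0.122593
P(Source II | data) = 0.0011334 / 0.122593 ≈ 0.0092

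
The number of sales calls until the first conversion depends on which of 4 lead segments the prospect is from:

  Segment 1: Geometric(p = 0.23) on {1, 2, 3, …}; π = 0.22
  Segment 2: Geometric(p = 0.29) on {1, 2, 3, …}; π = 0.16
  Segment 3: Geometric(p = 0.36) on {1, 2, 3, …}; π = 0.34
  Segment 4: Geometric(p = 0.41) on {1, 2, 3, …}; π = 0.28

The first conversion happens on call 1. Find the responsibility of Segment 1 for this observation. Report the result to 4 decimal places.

Posterior ∝ prior × likelihood, so P(k | x) ∝ π_k f_k(x); normalise over all components.
Component likelihoods at x = 1:
  p_1 = 0.23
  p_2 = 0.29
  p_3 = 0.36
  p_4 = 0.41
Weight by the priors:
  π_1·p_1 = 0.22 × 0.23 = 0.0506
  π_2·p_2 = 0.16 × 0.29 = 0.0464
  π_3·p_3 = 0.34 × 0.36 = 0.1224
  π_4·p_4 = 0.28 × 0.41 = 0.1148
Marginal: 0.0506 + 0.0464 + 0.1224 + 0.1148 = 0.3342
P(Segment 1 | data) = 0.0506 / 0.3342 ≈ 0.1514

0.1514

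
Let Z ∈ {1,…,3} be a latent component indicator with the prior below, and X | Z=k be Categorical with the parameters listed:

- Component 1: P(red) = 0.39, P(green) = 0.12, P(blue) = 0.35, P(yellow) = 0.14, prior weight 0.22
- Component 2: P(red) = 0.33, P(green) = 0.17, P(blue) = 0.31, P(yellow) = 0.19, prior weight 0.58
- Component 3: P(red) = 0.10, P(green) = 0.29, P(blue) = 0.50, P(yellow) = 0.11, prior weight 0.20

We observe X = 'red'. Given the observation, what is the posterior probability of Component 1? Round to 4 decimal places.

0.2887

By Bayes' theorem, P(k | x) = P(Z=k) f_k(x) / Σ_j P(Z=j) f_j(x).
Categorical probabilities:
  f_1 = 0.39
  f_2 = 0.33
  f_3 = 0.1
Weight by the priors:
  P(Z=1)·f_1 = 0.22 × 0.39 = 0.0858
  P(Z=2)·f_2 = 0.58 × 0.33 = 0.1914
  P(Z=3)·f_3 = 0.20 × 0.1 = 0.02
Normaliser: 0.0858 + 0.1914 + 0.02 = 0.2972
P(Component 1 | data) = 0.0858 / 0.2972 ≈ 0.2887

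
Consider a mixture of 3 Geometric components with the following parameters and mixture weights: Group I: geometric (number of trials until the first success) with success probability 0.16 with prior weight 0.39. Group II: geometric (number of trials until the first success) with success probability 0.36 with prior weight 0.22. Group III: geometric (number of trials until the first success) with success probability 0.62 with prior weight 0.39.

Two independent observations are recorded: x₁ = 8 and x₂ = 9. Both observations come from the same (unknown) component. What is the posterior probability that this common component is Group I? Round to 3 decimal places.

Posterior ∝ prior × likelihood, so P(k | x) ∝ w_k f_k(x); normalise over all components.
Since both observations come from the same component, the likelihood for component k is f_k(x₁)·f_k(x₂).
  f_I = [0.0472145] × [0.0396601] = 0.00187253
  f_II = [0.015833] × [0.0101331] = 0.000160437
  f_III = [0.000709377] × [0.000269563] = 1.91222e-07
Multiply by the mixture weights:
  w_I·f_I = 0.39 × 0.00187253 = 0.000730287
  w_II·f_II = 0.22 × 0.000160437 = 3.52961e-05
  w_III·f_III = 0.39 × 1.91222e-07 = 7.45765e-08
Sum: 0.000730287 + 3.52961e-05 + 7.45765e-08 = 0.000765658
P(Group I | x₁, x₂) = 0.000730287 / 0.000765658 ≈ 0.954

0.954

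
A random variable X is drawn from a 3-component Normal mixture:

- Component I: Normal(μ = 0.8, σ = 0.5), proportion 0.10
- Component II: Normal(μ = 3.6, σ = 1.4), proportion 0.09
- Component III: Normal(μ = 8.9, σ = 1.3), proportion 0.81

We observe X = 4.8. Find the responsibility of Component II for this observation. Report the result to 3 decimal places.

0.912

Posterior ∝ prior × likelihood, so P(k | x) ∝ P(Z=k) f_k(x); normalise over all components.
Evaluate each component's likelihood at the observed value:
  p_I = 1.01045e-14
  p_II = 0.197354
  p_III = 0.00212353
Prior × likelihood for each component:
  P(Z=I)·p_I = 0.10 × 1.01045e-14 = 1.01045e-15
  P(Z=II)·p_II = 0.09 × 0.197354 = 0.0177618
  P(Z=III)·p_III = 0.81 × 0.00212353 = 0.00172006
Sum: 1.01045e-15 + 0.0177618 + 0.00172006 = 0.0194819
So the posterior for Component II is 0.0177618 / 0.0194819 ≈ 0.912.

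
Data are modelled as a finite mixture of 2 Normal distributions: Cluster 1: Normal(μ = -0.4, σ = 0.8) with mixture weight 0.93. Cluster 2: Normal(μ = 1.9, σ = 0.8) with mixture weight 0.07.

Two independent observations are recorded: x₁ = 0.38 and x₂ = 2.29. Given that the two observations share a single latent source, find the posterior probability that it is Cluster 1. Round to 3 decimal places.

Apply Bayes' rule: the posterior for each component is proportional to its prior times its likelihood at x.
Since both observations come from the same component, the likelihood for component k is f_k(x₁)·f_k(x₂).
  f_1 = [0.310023] × [0.0017485] = 0.000542075
  f_2 = [0.0820198] × [0.442806] = 0.0363189
Unnormalised posteriors:
  π_1·f_1 = 0.93 × 0.000542075 = 0.00050413
  π_2·f_2 = 0.07 × 0.0363189 = 0.00254232
Normaliser: 0.00050413 + 0.00254232 = 0.00304645
So the posterior for Cluster 1 is 0.00050413 / 0.00304645 ≈ 0.165.

0.165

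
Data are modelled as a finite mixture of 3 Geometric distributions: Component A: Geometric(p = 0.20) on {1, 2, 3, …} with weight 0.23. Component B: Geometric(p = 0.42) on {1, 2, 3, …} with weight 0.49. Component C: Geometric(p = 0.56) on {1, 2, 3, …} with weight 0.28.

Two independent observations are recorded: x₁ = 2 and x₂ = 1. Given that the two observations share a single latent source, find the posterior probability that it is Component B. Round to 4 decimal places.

0.5215

Apply Bayes' rule: the posterior for each component is proportional to its prior times its likelihood at x.
Since both observations come from the same component, the likelihood for component k is f_k(x₁)·f_k(x₂).
  p_A = [0.20·(1−0.20)^1 = 0.20·0.8 = 0.16] × [0.2] = 0.032
  p_B = [0.42·(1−0.42)^1 = 0.42·0.58 = 0.2436] × [0.42] = 0.102312
  p_C = [0.56·(1−0.56)^1 = 0.56·0.44 = 0.2464] × [0.56] = 0.137984
Prior × likelihood for each component:
  π_A·p_A = 0.23 × 0.032 = 0.00736
  π_B·p_B = 0.49 × 0.102312 = 0.0501329
  π_C·p_C = 0.28 × 0.137984 = 0.0386355
Marginal: 0.00736 + 0.0501329 + 0.0386355 = 0.0961284
So the posterior for Component B is 0.0501329 / 0.0961284 ≈ 0.5215.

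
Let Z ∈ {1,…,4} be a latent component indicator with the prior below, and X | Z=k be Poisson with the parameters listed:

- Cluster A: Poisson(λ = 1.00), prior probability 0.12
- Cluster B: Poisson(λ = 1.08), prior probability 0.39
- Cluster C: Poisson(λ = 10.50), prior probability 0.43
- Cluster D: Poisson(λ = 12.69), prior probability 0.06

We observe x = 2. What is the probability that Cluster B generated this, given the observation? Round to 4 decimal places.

By Bayes' theorem, P(k | x) = P(Z=k) f_k(x) / Σ_j P(Z=j) f_j(x).
Evaluate each component's likelihood at the observed value:
  f_A = 0.18394
  f_B = 0.198052
  f_C = 0.00151795
  f_D = 0.00024814
Multiply by the mixture weights:
  P(Z=A)·f_A = 0.12 × 0.18394 = 0.0220728
  P(Z=B)·f_B = 0.39 × 0.198052 = 0.0772403
  P(Z=C)·f_C = 0.43 × 0.00151795 = 0.000652717
  P(Z=D)·f_D = 0.06 × 0.00024814 = 1.48884e-05
Normaliser: 0.0220728 + 0.0772403 + 0.000652717 + 1.48884e-05 = 0.0999807
P(Cluster B | data) = 0.0772403 / 0.0999807 ≈ 0.7726

0.7726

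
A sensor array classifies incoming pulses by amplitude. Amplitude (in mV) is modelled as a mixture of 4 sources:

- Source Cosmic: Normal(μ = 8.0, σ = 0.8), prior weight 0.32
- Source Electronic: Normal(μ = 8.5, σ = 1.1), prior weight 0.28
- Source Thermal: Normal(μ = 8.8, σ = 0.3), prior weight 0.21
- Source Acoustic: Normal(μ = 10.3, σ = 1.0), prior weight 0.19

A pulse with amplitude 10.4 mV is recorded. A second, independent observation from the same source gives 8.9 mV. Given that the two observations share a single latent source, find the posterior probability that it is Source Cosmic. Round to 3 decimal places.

0.024

P(component k | x) = P(Z=k)·f_k(x) / marginal(x), where marginal(x) = Σ_j P(Z=j)·f_j(x).
Since both observations come from the same component, the likelihood for component k is f_k(x₁)·f_k(x₂).
  L_Cosmic = [0.00553981] × [0.264846] = 0.0014672
  L_Electronic = [0.0815952] × [0.339472] = 0.0276993
  L_Thermal = [8.85434e-07] × [1.25794] = 1.11383e-06
  L_Acoustic = [0.396953] × [0.149727] = 0.0594347
Weight by the priors:
  P(Z=Cosmic)·L_Cosmic = 0.32 × 0.0014672 = 0.000469503
  P(Z=Electronic)·L_Electronic = 0.28 × 0.0276993 = 0.0077558
  P(Z=Thermal)·L_Thermal = 0.21 × 1.11383e-06 = 2.33904e-07
  P(Z=Acoustic)·L_Acoustic = 0.19 × 0.0594347 = 0.0112926
Marginal: 0.000469503 + 0.0077558 + 2.33904e-07 + 0.0112926 = 0.0195181
P(Source Cosmic | x₁,x₂) = 0.000469503 / 0.0195181 ≈ 0.024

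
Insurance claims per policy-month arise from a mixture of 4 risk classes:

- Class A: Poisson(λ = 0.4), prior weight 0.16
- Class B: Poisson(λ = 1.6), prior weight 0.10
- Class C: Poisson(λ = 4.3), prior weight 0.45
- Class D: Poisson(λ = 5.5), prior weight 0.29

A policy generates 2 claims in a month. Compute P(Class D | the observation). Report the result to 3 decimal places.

0.165

Posterior ∝ prior × likelihood, so P(k | x) ∝ w_k f_k(x); normalise over all components.
Poisson probabilities:
  L_A = e^(−0.4)·0.4^2/2! = 0.0536256
  L_B = e^(−1.6)·1.6^2/2! = 0.258428
  L_C = e^(−4.3)·4.3^2/2! = 0.125441
  L_D = e^(−5.5)·5.5^2/2! = 0.0618124
Prior × likelihood for each component:
  w_A·L_A = 0.16 × 0.0536256 = 0.0085801
  w_B·L_B = 0.10 × 0.258428 = 0.0258428
  w_C·L_C = 0.45 × 0.125441 = 0.0564486
  w_D·L_D = 0.29 × 0.0618124 = 0.0179256
Denominator: 0.0085801 + 0.0258428 + 0.0564486 + 0.0179256 = 0.108797
P(Class D | the observation) = 0.0179256 / 0.108797 ≈ 0.165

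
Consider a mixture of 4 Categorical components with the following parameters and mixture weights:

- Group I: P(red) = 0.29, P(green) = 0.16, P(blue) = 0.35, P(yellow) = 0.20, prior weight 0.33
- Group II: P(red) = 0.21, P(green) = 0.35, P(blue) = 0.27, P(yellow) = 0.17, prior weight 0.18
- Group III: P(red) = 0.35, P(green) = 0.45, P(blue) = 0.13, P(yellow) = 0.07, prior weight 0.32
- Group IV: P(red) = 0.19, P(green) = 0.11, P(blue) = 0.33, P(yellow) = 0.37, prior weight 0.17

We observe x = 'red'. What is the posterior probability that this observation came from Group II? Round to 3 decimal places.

Posterior ∝ prior × likelihood, so P(k | x) ∝ w_k f_k(x); normalise over all components.
Categorical probabilities:
  p_I = P(red | comp) = 0.29
  p_II = P(red | comp) = 0.21
  p_III = P(red | comp) = 0.35
  p_IV = P(red | comp) = 0.19
Prior × likelihood for each component:
  w_I·p_I = 0.33 × 0.29 = 0.0957
  w_II·p_II = 0.18 × 0.21 = 0.0378
  w_III·p_III = 0.32 × 0.35 = 0.112
  w_IV·p_IV = 0.17 × 0.19 = 0.0323
Normaliser: 0.0957 + 0.0378 + 0.112 + 0.0323 = 0.2778
So the posterior for Group II is 0.0378 / 0.2778 ≈ 0.136.

0.136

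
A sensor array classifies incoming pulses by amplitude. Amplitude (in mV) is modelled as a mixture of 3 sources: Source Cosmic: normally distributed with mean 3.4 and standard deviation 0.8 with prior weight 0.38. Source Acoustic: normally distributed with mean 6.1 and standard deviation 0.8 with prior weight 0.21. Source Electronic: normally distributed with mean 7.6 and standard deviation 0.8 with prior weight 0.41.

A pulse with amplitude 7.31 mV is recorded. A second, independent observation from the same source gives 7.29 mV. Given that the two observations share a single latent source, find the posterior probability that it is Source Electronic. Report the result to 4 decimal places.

Posterior ∝ prior × likelihood, so P(k | x) ∝ w_k f_k(x); normalise over all components.
Since both observations come from the same component, the likelihood for component k is f_k(x₁)·f_k(x₂).
  f_Cosmic = [(1/(0.8·√(2π)))·exp(−(7.31−3.4)²/(2·0.8²)) = 0.498678·exp(-11.94383) = 3.24102e-06] × [3.6611e-06] = 1.18657e-11
  f_Acoustic = [(1/(0.8·√(2π)))·exp(−(7.31−6.1)²/(2·0.8²)) = 0.498678·exp(-1.14383) = 0.158877] × [0.164948] = 0.0262065
  f_Electronic = [(1/(0.8·√(2π)))·exp(−(7.31−7.6)²/(2·0.8²)) = 0.498678·exp(-0.06570) = 0.466966] × [0.462609] = 0.216023
Multiply by the mixture weights:
  w_Cosmic·f_Cosmic = 0.38 × 1.18657e-11 = 4.50896e-12
  w_Acoustic·f_Acoustic = 0.21 × 0.0262065 = 0.00550337
  w_Electronic·f_Electronic = 0.41 × 0.216023 = 0.0885694
Evidence: 4.50896e-12 + 0.00550337 + 0.0885694 = 0.0940727
So the posterior for Source Electronic is 0.0885694 / 0.0940727 ≈ 0.9415.

0.9415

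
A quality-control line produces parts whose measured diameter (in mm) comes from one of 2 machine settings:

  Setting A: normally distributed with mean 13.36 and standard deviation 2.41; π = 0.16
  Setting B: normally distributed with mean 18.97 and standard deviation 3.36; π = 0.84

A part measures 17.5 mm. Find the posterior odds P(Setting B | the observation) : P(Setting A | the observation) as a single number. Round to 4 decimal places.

14.9648

The posterior odds equal the prior odds times the likelihood ratio: (P(Z=i)/P(Z=j))·(f_i(x)/f_j(x)).
Evaluate each component's likelihood at the observed value:
  L_A = 0.0378526
  L_B = 0.107897
Odds = (0.84/0.16) × (0.107897/0.0378526) = 5.25 × 2.85044 ≈ 14.9648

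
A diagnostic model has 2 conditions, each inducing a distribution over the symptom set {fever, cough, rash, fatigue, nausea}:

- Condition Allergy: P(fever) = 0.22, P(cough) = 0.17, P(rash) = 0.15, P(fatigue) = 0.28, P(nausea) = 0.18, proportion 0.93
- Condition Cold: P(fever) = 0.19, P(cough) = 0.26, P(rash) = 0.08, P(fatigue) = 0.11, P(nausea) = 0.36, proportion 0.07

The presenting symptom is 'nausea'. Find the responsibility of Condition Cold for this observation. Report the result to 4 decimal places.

0.1308

Apply Bayes' rule: the posterior for each component is proportional to its prior times its likelihood at x.
Component likelihoods at x = 'nausea':
  p_Allergy = 0.18
  p_Cold = 0.36
Weight by the priors:
  π_Allergy·p_Allergy = 0.93 × 0.18 = 0.1674
  π_Cold·p_Cold = 0.07 × 0.36 = 0.0252
Denominator: 0.1674 + 0.0252 = 0.1926
Responsibility of Condition Cold: 0.0252 / 0.1926 ≈ 0.1308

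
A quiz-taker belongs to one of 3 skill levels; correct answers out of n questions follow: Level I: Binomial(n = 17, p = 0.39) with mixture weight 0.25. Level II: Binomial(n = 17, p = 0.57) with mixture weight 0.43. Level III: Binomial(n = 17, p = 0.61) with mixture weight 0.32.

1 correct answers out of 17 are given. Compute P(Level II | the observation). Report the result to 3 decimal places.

0.009

Posterior ∝ prior × likelihood, so P(k | x) ∝ π_k f_k(x); normalise over all components.
Evaluate each component's likelihood at the observed value:
  L_I = 0.00243664
  L_II = 1.32379e-05
  L_III = 2.97038e-06
Prior × likelihood for each component:
  π_I·L_I = 0.25 × 0.00243664 = 0.000609159
  π_II·L_II = 0.43 × 1.32379e-05 = 5.6923e-06
  π_III·L_III = 0.32 × 2.97038e-06 = 9.50523e-07
Sum: 0.000609159 + 5.6923e-06 + 9.50523e-07 = 0.000615802
Responsibility of Level II: 5.6923e-06 / 0.000615802 ≈ 0.009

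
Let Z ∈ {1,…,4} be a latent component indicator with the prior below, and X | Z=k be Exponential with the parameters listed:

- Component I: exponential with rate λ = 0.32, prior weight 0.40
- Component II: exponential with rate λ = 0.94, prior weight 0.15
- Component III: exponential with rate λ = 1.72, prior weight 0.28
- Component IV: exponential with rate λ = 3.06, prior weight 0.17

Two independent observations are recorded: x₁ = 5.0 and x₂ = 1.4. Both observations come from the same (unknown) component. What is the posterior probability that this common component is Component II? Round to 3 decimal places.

0.058

Apply Bayes' rule: the posterior for each component is proportional to its prior times its likelihood at x.
Since both observations come from the same component, the likelihood for component k is f_k(x₁)·f_k(x₂).
  p_I = [0.32·e^(−0.32·5.0) = 0.32·e^(−1.6000) = 0.0646069] × [0.204449] = 0.0132088
  p_II = [0.94·e^(−0.94·5.0) = 0.94·e^(−4.7000) = 0.00854956] × [0.252114] = 0.00215546
  p_III = [1.72·e^(−1.72·5.0) = 1.72·e^(−8.6000) = 0.000316662] × [0.154792] = 4.90166e-05
  p_IV = [3.06·e^(−3.06·5.0) = 3.06·e^(−15.3000) = 6.93451e-07] × [0.0421895] = 2.92563e-08
Multiply by the mixture weights:
  P(Z=I)·p_I = 0.40 × 0.0132088 = 0.00528354
  P(Z=II)·p_II = 0.15 × 0.00215546 = 0.000323319
  P(Z=III)·p_III = 0.28 × 4.90166e-05 = 1.37246e-05
  P(Z=IV)·p_IV = 0.17 × 2.92563e-08 = 4.97357e-09
Marginal: 0.00528354 + 0.000323319 + 1.37246e-05 + 4.97357e-09 = 0.00562059
Responsibility of Component II: 0.000323319 / 0.00562059 ≈ 0.058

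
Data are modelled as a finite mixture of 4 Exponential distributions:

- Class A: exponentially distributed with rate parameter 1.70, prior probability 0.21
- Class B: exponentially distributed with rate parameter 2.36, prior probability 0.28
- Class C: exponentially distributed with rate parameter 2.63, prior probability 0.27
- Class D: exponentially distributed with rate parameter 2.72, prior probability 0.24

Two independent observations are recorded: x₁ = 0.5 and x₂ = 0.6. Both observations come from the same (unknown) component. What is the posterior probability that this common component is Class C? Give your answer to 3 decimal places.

Apply Bayes' rule: the posterior for each component is proportional to its prior times its likelihood at x.
Since both observations come from the same component, the likelihood for component k is f_k(x₁)·f_k(x₂).
  f_A = [1.70·e^(−1.70·0.5) = 1.70·e^(−0.8500) = 0.726605] × [0.613011] = 0.445417
  f_B = [2.36·e^(−2.36·0.5) = 2.36·e^(−1.1800) = 0.725178] × [0.572731] = 0.415332
  f_C = [2.63·e^(−2.63·0.5) = 2.63·e^(−1.3150) = 0.706087] × [0.542799] = 0.383264
  f_D = [2.72·e^(−2.72·0.5) = 2.72·e^(−1.3600) = 0.698117] × [0.531864] = 0.371303
Weight by the priors:
  π_A·f_A = 0.21 × 0.445417 = 0.0935377
  π_B·f_B = 0.28 × 0.415332 = 0.116293
  π_C·f_C = 0.27 × 0.383264 = 0.103481
  π_D·f_D = 0.24 × 0.371303 = 0.0891128
Normaliser: 0.0935377 + 0.116293 + 0.103481 + 0.0891128 = 0.402425
So the posterior for Class C is 0.103481 / 0.402425 ≈ 0.257.

0.257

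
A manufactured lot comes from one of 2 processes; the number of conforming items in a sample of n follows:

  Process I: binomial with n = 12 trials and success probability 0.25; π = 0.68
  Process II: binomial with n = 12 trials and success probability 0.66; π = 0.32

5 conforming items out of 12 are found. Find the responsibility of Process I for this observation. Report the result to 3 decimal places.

0.808

Apply Bayes' rule: the posterior for each component is proportional to its prior times its likelihood at x.
Binomial probabilities:
  L_I = C(12,5)·0.25^5·0.75^7 = 792·0.000976562·0.133484 = 0.103241
  L_II = C(12,5)·0.66^5·0.34^7 = 792·0.125233·0.000525234 = 0.0520951
Multiply by the mixture weights:
  P(Z=I)·L_I = 0.68 × 0.103241 = 0.0702042
  P(Z=II)·L_II = 0.32 × 0.0520951 = 0.0166704
Denominator: 0.0702042 + 0.0166704 = 0.0868746
So the posterior for Process I is 0.0702042 / 0.0868746 ≈ 0.808.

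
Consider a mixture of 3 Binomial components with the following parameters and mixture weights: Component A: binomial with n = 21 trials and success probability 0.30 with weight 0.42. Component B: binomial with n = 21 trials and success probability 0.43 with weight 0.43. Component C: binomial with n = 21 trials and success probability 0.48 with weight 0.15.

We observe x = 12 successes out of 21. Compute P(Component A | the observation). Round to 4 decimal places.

0.0499

P(component k | x) = π_k·f_k(x) / marginal(x), where marginal(x) = Σ_j π_j·f_j(x).
Evaluate each component's likelihood at the observed value:
  f_A = C(21,12)·0.30^12·0.70^9 = 293930·5.31441e-07·0.0403536 = 0.00630349
  f_B = C(21,12)·0.43^12·0.57^9 = 293930·3.99596e-05·0.00635146 = 0.0746
  f_C = C(21,12)·0.48^12·0.52^9 = 293930·0.000149587·0.00277991 = 0.122227
Weight by the priors:
  π_A·f_A = 0.42 × 0.00630349 = 0.00264747
  π_B·f_B = 0.43 × 0.0746 = 0.032078
  π_C·f_C = 0.15 × 0.122227 = 0.0183341
Sum: 0.00264747 + 0.032078 + 0.0183341 = 0.0530596
P(Component A | x) = 0.00264747 / 0.0530596 ≈ 0.0499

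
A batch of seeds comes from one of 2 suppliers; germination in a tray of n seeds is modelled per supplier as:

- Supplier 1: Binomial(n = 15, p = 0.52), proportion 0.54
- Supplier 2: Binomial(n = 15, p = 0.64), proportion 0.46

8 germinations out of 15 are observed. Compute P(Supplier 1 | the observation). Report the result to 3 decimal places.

0.626

Posterior ∝ prior × likelihood, so P(k | x) ∝ π_k f_k(x); normalise over all components.
Evaluate each component's likelihood at the observed value:
  f_1 = C(15,8)·0.52^8·0.48^7 = 6435·0.00534597·0.00587068 = 0.201959
  f_2 = C(15,8)·0.64^8·0.36^7 = 6435·0.0281475·0.000783642 = 0.14194
Unnormalised posteriors:
  π_1·f_1 = 0.54 × 0.201959 = 0.109058
  π_2·f_2 = 0.46 × 0.14194 = 0.0652926
Marginal: 0.109058 + 0.0652926 = 0.174351
P(Supplier 1 | the observation) = 0.109058 / 0.174351 ≈ 0.626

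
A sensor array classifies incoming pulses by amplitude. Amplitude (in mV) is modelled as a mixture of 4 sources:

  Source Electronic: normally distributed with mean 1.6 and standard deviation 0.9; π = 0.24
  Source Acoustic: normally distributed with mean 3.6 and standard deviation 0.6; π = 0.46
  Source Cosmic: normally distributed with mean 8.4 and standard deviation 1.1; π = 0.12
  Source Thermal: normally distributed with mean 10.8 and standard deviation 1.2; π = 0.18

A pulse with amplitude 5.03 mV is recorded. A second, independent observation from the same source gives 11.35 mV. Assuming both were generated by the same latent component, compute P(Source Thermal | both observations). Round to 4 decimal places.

The responsibility of component k is w_k f_k(x) divided by Σ_j w_j f_j(x).
Since both observations come from the same component, the likelihood for component k is f_k(x₁)·f_k(x₂).
  f_Electronic = [(1/(0.9·√(2π)))·exp(−(5.03−1.6)²/(2·0.9²)) = 0.443269·exp(-7.26228) = 0.000310955] × [1.4522e-26] = 4.51569e-30
  f_Acoustic = [(1/(0.6·√(2π)))·exp(−(5.03−3.6)²/(2·0.6²)) = 0.664904·exp(-2.84014) = 0.0388421] × [3.92512e-37] = 1.5246e-38
  f_Cosmic = [(1/(1.1·√(2π)))·exp(−(5.03−8.4)²/(2·1.1²)) = 0.362675·exp(-4.69293) = 0.00332202] × [0.0099486] = 3.30494e-05
  f_Thermal = [(1/(1.2·√(2π)))·exp(−(5.03−10.8)²/(2·1.2²)) = 0.332452·exp(-11.56003) = 3.17154e-06] × [0.299304] = 9.49254e-07
Multiply by the mixture weights:
  w_Electronic·f_Electronic = 0.24 × 4.51569e-30 = 1.08376e-30
  w_Acoustic·f_Acoustic = 0.46 × 1.5246e-38 = 7.01314e-39
  w_Cosmic·f_Cosmic = 0.12 × 3.30494e-05 = 3.96593e-06
  w_Thermal·f_Thermal = 0.18 × 9.49254e-07 = 1.70866e-07
Sum: 1.08376e-30 + 7.01314e-39 + 3.96593e-06 + 1.70866e-07 = 4.1368e-06
So the posterior for Source Thermal is 1.70866e-07 / 4.1368e-06 ≈ 0.0413.

0.0413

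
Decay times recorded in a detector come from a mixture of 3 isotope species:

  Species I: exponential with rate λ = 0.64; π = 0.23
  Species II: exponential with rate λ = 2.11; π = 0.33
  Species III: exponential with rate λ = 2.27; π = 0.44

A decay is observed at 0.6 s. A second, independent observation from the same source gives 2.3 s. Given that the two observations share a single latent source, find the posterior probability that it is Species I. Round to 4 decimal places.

By Bayes' theorem, P(k | x) = P(Z=k) f_k(x) / Σ_j P(Z=j) f_j(x).
Since both observations come from the same component, the likelihood for component k is f_k(x₁)·f_k(x₂).
  L_I = [0.64·e^(−0.64·0.6) = 0.64·e^(−0.3840) = 0.435924] × [0.146858] = 0.0640191
  L_II = [2.11·e^(−2.11·0.6) = 2.11·e^(−1.2660) = 0.59493] × [0.0164684] = 0.00979754
  L_III = [2.27·e^(−2.27·0.6) = 2.27·e^(−1.3620) = 0.581456] × [0.0122624] = 0.00713003
Multiply by the mixture weights:
  P(Z=I)·L_I = 0.23 × 0.0640191 = 0.0147244
  P(Z=II)·L_II = 0.33 × 0.00979754 = 0.00323319
  P(Z=III)·L_III = 0.44 × 0.00713003 = 0.00313721
Normaliser: 0.0147244 + 0.00323319 + 0.00313721 = 0.0210948
So the posterior for Species I is 0.0147244 / 0.0210948 ≈ 0.6980.

0.6980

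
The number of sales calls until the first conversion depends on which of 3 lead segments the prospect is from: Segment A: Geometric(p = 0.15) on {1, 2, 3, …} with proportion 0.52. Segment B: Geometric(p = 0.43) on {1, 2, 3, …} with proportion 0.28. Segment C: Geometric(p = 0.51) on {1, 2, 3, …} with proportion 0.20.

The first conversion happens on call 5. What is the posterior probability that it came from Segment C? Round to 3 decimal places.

Posterior ∝ prior × likelihood, so P(k | x) ∝ π_k f_k(x); normalise over all components.
Component likelihoods at x = 5:
  f_A = 0.0783009
  f_B = 0.0453908
  f_C = 0.0294005
Weight by the priors:
  π_A·f_A = 0.52 × 0.0783009 = 0.0407165
  π_B·f_B = 0.28 × 0.0453908 = 0.0127094
  π_C·f_C = 0.20 × 0.0294005 = 0.0058801
Denominator: 0.0407165 + 0.0127094 + 0.0058801 = 0.059306
So the posterior for Segment C is 0.0058801 / 0.059306 ≈ 0.099.

0.099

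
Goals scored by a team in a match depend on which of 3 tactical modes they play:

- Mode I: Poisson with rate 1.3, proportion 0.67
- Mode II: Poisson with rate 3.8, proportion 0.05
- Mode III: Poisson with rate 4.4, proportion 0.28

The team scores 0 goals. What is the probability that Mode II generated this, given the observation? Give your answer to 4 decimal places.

0.0060

P(component k | x) = w_k·f_k(x) / marginal(x), where marginal(x) = Σ_j w_j·f_j(x).
Component likelihoods at x = 0 goals:
  p_I = 0.272532
  p_II = 0.0223708
  p_III = 0.0122773
Prior × likelihood for each component:
  w_I·p_I = 0.67 × 0.272532 = 0.182596
  w_II·p_II = 0.05 × 0.0223708 = 0.00111854
  w_III·p_III = 0.28 × 0.0122773 = 0.00343766
Sum: 0.182596 + 0.00111854 + 0.00343766 = 0.187152
P(Mode II | data) ≈ 0.0060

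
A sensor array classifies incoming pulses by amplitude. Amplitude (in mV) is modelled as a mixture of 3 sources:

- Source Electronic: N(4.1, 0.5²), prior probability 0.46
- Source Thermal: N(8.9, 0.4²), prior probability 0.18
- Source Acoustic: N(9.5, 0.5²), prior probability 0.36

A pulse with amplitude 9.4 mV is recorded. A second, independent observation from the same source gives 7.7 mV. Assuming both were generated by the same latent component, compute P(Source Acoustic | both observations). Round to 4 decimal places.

0.2745

P(component k | x) = P(Z=k)·f_k(x) / marginal(x), where marginal(x) = Σ_j P(Z=j)·f_j(x).
Since both observations come from the same component, the likelihood for component k is f_k(x₁)·f_k(x₂).
  f_Electronic = [(1/(0.5·√(2π)))·exp(−(9.4−4.1)²/(2·0.5²)) = 0.797885·exp(-56.18000) = 3.18622e-25] × [4.41598e-12] = 1.40703e-36
  f_Thermal = [(1/(0.4·√(2π)))·exp(−(9.4−8.9)²/(2·0.4²)) = 0.997356·exp(-0.78125) = 0.456623] × [0.0110796] = 0.00505921
  f_Acoustic = [(1/(0.5·√(2π)))·exp(−(9.4−9.5)²/(2·0.5²)) = 0.797885·exp(-0.02000) = 0.782085] × [0.0012238] = 0.000957119
Prior × likelihood for each component:
  P(Z=Electronic)·f_Electronic = 0.46 × 1.40703e-36 = 6.47234e-37
  P(Z=Thermal)·f_Thermal = 0.18 × 0.00505921 = 0.000910657
  P(Z=Acoustic)·f_Acoustic = 0.36 × 0.000957119 = 0.000344563
Sum: 6.47234e-37 + 0.000910657 + 0.000344563 = 0.00125522
So the posterior for Source Acoustic is 0.000344563 / 0.00125522 ≈ 0.2745.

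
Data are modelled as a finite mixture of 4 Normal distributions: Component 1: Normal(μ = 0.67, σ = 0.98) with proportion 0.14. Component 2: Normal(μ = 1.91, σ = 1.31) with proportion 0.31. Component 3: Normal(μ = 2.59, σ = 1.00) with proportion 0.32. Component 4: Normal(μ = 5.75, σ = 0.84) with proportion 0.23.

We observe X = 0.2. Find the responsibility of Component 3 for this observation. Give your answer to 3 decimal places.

Apply Bayes' rule: the posterior for each component is proportional to its prior times its likelihood at x.
Evaluate each component's likelihood at the observed value:
  f_1 = 0.362859
  f_2 = 0.129908
  f_3 = 0.0229374
  f_4 = 1.57475e-10
Prior × likelihood for each component:
  π_1·f_1 = 0.14 × 0.362859 = 0.0508003
  π_2·f_2 = 0.31 × 0.129908 = 0.0402716
  π_3·f_3 = 0.32 × 0.0229374 = 0.00733995
  π_4·f_4 = 0.23 × 1.57475e-10 = 3.62193e-11
Normaliser: 0.0508003 + 0.0402716 + 0.00733995 + 3.62193e-11 = 0.0984118
So the posterior for Component 3 is 0.00733995 / 0.0984118 ≈ 0.075.

0.075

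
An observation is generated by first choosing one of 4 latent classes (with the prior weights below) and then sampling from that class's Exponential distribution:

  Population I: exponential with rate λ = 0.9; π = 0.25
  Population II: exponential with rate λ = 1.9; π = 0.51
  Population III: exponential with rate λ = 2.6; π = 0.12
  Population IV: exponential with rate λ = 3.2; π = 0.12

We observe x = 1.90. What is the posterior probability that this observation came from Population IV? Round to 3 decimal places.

By Bayes' theorem, P(k | x) = π_k f_k(x) / Σ_j π_j f_j(x).
Component likelihoods at x = 1.90:
  L_I = 0.9·e^(−0.9·1.90) = 0.9·e^(−1.7100) = 0.162779
  L_II = 1.9·e^(−1.9·1.90) = 1.9·e^(−3.6100) = 0.0513985
  L_III = 2.6·e^(−2.6·1.90) = 2.6·e^(−4.9400) = 0.018602
  L_IV = 3.2·e^(−3.2·1.90) = 3.2·e^(−6.0800) = 0.00732217
Prior × likelihood for each component:
  π_I·L_I = 0.25 × 0.162779 = 0.0406948
  π_II·L_II = 0.51 × 0.0513985 = 0.0262132
  π_III·L_III = 0.12 × 0.018602 = 0.00223223
  π_IV·L_IV = 0.12 × 0.00732217 = 0.00087866
Normaliser: 0.0406948 + 0.0262132 + 0.00223223 + 0.00087866 = 0.0700189
So the posterior for Population IV is 0.00087866 / 0.0700189 ≈ 0.013.

0.013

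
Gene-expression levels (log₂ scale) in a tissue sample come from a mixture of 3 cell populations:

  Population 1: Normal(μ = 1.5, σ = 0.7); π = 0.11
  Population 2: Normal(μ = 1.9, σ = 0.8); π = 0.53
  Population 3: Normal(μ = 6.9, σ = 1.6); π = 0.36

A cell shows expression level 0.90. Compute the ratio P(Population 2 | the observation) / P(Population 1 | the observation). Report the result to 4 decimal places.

2.7870

Only the two components matter; the odds are (w_i f_i(x)) / (w_j f_j(x)).
Evaluate each component's likelihood at the observed value:
  L_1 = (1/(0.7·√(2π)))·exp(−(0.90−1.5)²/(2·0.7²)) = 0.569918·exp(-0.36735) = 0.394707
  L_2 = (1/(0.8·√(2π)))·exp(−(0.90−1.9)²/(2·0.8²)) = 0.498678·exp(-0.78125) = 0.228311
  L_3 = (1/(1.6·√(2π)))·exp(−(0.90−6.9)²/(2·1.6²)) = 0.249339·exp(-7.03125) = 0.000220372
Odds = (0.53/0.11) × (0.228311/0.394707) = 4.81818 × 0.578432 ≈ 2.7870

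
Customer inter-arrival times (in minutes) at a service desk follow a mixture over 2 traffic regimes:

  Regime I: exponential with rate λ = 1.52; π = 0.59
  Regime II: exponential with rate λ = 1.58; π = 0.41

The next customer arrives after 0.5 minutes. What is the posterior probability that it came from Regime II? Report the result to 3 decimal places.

The responsibility of component k is π_k f_k(x) divided by Σ_j π_j f_j(x).
Evaluate each component's likelihood at the observed value:
  L_I = 1.52·e^(−1.52·0.5) = 1.52·e^(−0.7600) = 0.710853
  L_II = 1.58·e^(−1.58·0.5) = 1.58·e^(−0.7900) = 0.717075
Prior × likelihood for each component:
  π_I·L_I = 0.59 × 0.710853 = 0.419403
  π_II·L_II = 0.41 × 0.717075 = 0.294001
Marginal: 0.419403 + 0.294001 = 0.713404
P(Regime II | 0.5 minutes) = 0.294001 / 0.713404 ≈ 0.412

0.412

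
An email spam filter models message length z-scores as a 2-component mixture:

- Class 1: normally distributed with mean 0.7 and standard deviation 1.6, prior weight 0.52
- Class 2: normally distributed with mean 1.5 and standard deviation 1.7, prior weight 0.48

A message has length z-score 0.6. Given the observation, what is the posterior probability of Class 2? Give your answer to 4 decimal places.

0.4307

By Bayes' theorem, P(k | x) = π_k f_k(x) / Σ_j π_j f_j(x).
Evaluate each component's likelihood at the observed value:
  p_1 = (1/(1.6·√(2π)))·exp(−(0.6−0.7)²/(2·1.6²)) = 0.249339·exp(-0.00195) = 0.248852
  p_2 = (1/(1.7·√(2π)))·exp(−(0.6−1.5)²/(2·1.7²)) = 0.234672·exp(-0.14014) = 0.203986
Multiply by the mixture weights:
  π_1·p_1 = 0.52 × 0.248852 = 0.129403
  π_2·p_2 = 0.48 × 0.203986 = 0.0979132
Normaliser: 0.129403 + 0.0979132 = 0.227316
P(Class 2 | 0.6) ≈ 0.4307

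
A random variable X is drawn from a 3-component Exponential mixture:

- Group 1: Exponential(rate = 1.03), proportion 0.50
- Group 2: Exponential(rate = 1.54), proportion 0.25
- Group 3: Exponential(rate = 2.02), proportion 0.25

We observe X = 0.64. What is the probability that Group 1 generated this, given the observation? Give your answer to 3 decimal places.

0.485

Apply Bayes' rule: the posterior for each component is proportional to its prior times its likelihood at x.
Evaluate each component's likelihood at the observed value:
  L_1 = 0.532783
  L_2 = 0.574751
  L_3 = 0.554492
Prior × likelihood for each component:
  P(Z=1)·L_1 = 0.50 × 0.532783 = 0.266391
  P(Z=2)·L_2 = 0.25 × 0.574751 = 0.143688
  P(Z=3)·L_3 = 0.25 × 0.554492 = 0.138623
Marginal: 0.266391 + 0.143688 + 0.138623 = 0.548702
P(Group 1 | data) = 0.266391 / 0.548702 ≈ 0.485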